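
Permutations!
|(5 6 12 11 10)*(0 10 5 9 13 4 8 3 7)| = |(0 10 9 13 4 8 3 7)(5 6 12 11)| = 8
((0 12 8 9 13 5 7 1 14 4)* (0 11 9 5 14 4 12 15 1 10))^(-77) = (0 15 1 4 11 9 13 14 12 8 5 7 10)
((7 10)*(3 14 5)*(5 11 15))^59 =(3 5 15 11 14)(7 10)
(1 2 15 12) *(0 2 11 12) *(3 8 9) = (0 2 15)(1 11 12)(3 8 9) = [2, 11, 15, 8, 4, 5, 6, 7, 9, 3, 10, 12, 1, 13, 14, 0]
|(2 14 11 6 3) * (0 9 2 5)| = |(0 9 2 14 11 6 3 5)| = 8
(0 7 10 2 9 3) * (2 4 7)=(0 2 9 3)(4 7 10)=[2, 1, 9, 0, 7, 5, 6, 10, 8, 3, 4]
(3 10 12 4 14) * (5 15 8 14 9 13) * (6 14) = (3 10 12 4 9 13 5 15 8 6 14) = [0, 1, 2, 10, 9, 15, 14, 7, 6, 13, 12, 11, 4, 5, 3, 8]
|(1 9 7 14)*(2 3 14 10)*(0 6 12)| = 21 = |(0 6 12)(1 9 7 10 2 3 14)|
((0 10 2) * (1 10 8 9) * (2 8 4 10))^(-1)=((0 4 10 8 9 1 2))^(-1)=(0 2 1 9 8 10 4)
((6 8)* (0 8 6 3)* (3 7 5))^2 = (0 7 3 8 5)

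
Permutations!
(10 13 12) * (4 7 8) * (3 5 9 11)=(3 5 9 11)(4 7 8)(10 13 12)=[0, 1, 2, 5, 7, 9, 6, 8, 4, 11, 13, 3, 10, 12]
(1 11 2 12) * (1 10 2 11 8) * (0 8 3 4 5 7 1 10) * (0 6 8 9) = (0 9)(1 3 4 5 7)(2 12 6 8 10) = [9, 3, 12, 4, 5, 7, 8, 1, 10, 0, 2, 11, 6]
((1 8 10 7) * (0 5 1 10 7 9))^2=(0 1 7 9 5 8 10)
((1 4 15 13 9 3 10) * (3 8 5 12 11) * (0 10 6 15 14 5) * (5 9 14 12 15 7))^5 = (0 11 15)(1 6 14)(3 13 10)(4 7 9)(5 8 12) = ((0 10 1 4 12 11 3 6 7 5 15 13 14 9 8))^5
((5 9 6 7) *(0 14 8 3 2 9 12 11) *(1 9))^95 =((0 14 8 3 2 1 9 6 7 5 12 11))^95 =(0 11 12 5 7 6 9 1 2 3 8 14)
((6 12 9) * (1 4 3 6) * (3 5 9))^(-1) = ((1 4 5 9)(3 6 12))^(-1) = (1 9 5 4)(3 12 6)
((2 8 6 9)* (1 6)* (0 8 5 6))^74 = ((0 8 1)(2 5 6 9))^74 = (0 1 8)(2 6)(5 9)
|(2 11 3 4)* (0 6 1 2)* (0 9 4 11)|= |(0 6 1 2)(3 11)(4 9)|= 4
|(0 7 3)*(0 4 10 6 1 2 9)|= |(0 7 3 4 10 6 1 2 9)|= 9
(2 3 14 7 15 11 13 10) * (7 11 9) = (2 3 14 11 13 10)(7 15 9) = [0, 1, 3, 14, 4, 5, 6, 15, 8, 7, 2, 13, 12, 10, 11, 9]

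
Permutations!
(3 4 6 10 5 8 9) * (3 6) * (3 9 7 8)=(3 4 9 6 10 5)(7 8)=[0, 1, 2, 4, 9, 3, 10, 8, 7, 6, 5]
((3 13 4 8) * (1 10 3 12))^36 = ((1 10 3 13 4 8 12))^36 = (1 10 3 13 4 8 12)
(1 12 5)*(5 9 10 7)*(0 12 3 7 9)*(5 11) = (0 12)(1 3 7 11 5)(9 10) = [12, 3, 2, 7, 4, 1, 6, 11, 8, 10, 9, 5, 0]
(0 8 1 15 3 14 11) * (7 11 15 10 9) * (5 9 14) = (0 8 1 10 14 15 3 5 9 7 11) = [8, 10, 2, 5, 4, 9, 6, 11, 1, 7, 14, 0, 12, 13, 15, 3]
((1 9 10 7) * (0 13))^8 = ((0 13)(1 9 10 7))^8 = (13)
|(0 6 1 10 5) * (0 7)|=6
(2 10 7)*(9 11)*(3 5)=(2 10 7)(3 5)(9 11)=[0, 1, 10, 5, 4, 3, 6, 2, 8, 11, 7, 9]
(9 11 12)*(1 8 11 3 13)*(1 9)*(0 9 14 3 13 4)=(0 9 13 14 3 4)(1 8 11 12)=[9, 8, 2, 4, 0, 5, 6, 7, 11, 13, 10, 12, 1, 14, 3]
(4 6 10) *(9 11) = (4 6 10)(9 11) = [0, 1, 2, 3, 6, 5, 10, 7, 8, 11, 4, 9]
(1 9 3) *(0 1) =(0 1 9 3) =[1, 9, 2, 0, 4, 5, 6, 7, 8, 3]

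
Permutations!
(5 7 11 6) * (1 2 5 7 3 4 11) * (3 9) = (1 2 5 9 3 4 11 6 7) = [0, 2, 5, 4, 11, 9, 7, 1, 8, 3, 10, 6]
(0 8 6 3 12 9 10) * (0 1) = (0 8 6 3 12 9 10 1) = [8, 0, 2, 12, 4, 5, 3, 7, 6, 10, 1, 11, 9]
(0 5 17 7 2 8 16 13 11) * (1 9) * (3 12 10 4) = [5, 9, 8, 12, 3, 17, 6, 2, 16, 1, 4, 0, 10, 11, 14, 15, 13, 7] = (0 5 17 7 2 8 16 13 11)(1 9)(3 12 10 4)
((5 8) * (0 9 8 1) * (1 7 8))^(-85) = ((0 9 1)(5 7 8))^(-85) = (0 1 9)(5 8 7)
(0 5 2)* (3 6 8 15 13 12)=(0 5 2)(3 6 8 15 13 12)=[5, 1, 0, 6, 4, 2, 8, 7, 15, 9, 10, 11, 3, 12, 14, 13]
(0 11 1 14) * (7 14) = (0 11 1 7 14) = [11, 7, 2, 3, 4, 5, 6, 14, 8, 9, 10, 1, 12, 13, 0]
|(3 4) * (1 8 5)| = 6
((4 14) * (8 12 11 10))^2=(14)(8 11)(10 12)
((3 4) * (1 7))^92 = (7) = ((1 7)(3 4))^92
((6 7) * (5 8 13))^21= ((5 8 13)(6 7))^21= (13)(6 7)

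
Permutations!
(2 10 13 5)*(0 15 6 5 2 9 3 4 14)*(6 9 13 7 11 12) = (0 15 9 3 4 14)(2 10 7 11 12 6 5 13) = [15, 1, 10, 4, 14, 13, 5, 11, 8, 3, 7, 12, 6, 2, 0, 9]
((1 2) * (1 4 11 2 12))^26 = (12)(2 11 4)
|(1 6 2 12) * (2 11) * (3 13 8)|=15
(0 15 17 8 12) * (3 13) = (0 15 17 8 12)(3 13) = [15, 1, 2, 13, 4, 5, 6, 7, 12, 9, 10, 11, 0, 3, 14, 17, 16, 8]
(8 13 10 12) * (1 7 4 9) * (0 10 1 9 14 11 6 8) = (0 10 12)(1 7 4 14 11 6 8 13) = [10, 7, 2, 3, 14, 5, 8, 4, 13, 9, 12, 6, 0, 1, 11]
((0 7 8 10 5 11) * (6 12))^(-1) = (0 11 5 10 8 7)(6 12)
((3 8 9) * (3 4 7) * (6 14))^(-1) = (3 7 4 9 8)(6 14)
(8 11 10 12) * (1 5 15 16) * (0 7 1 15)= [7, 5, 2, 3, 4, 0, 6, 1, 11, 9, 12, 10, 8, 13, 14, 16, 15]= (0 7 1 5)(8 11 10 12)(15 16)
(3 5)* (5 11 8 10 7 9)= [0, 1, 2, 11, 4, 3, 6, 9, 10, 5, 7, 8]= (3 11 8 10 7 9 5)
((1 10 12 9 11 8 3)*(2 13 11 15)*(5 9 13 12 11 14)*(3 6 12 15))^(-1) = ((1 10 11 8 6 12 13 14 5 9 3)(2 15))^(-1) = (1 3 9 5 14 13 12 6 8 11 10)(2 15)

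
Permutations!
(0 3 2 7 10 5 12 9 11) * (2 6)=(0 3 6 2 7 10 5 12 9 11)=[3, 1, 7, 6, 4, 12, 2, 10, 8, 11, 5, 0, 9]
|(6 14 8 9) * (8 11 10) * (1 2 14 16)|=9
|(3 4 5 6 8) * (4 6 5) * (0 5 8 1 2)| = |(0 5 8 3 6 1 2)| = 7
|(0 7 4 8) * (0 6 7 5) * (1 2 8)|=6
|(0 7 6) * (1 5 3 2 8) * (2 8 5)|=15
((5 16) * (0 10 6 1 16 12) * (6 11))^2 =(0 11 1 5)(6 16 12 10)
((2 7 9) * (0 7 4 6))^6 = ((0 7 9 2 4 6))^6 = (9)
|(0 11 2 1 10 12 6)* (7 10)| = |(0 11 2 1 7 10 12 6)| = 8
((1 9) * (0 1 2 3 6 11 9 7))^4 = ((0 1 7)(2 3 6 11 9))^4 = (0 1 7)(2 9 11 6 3)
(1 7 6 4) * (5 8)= (1 7 6 4)(5 8)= [0, 7, 2, 3, 1, 8, 4, 6, 5]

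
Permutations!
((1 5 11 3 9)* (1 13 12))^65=(1 11 9 12 5 3 13)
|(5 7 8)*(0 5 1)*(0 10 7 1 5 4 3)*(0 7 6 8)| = |(0 4 3 7)(1 10 6 8 5)| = 20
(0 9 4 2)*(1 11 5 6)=(0 9 4 2)(1 11 5 6)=[9, 11, 0, 3, 2, 6, 1, 7, 8, 4, 10, 5]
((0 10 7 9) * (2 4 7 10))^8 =((10)(0 2 4 7 9))^8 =(10)(0 7 2 9 4)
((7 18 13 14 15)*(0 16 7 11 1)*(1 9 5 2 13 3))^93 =((0 16 7 18 3 1)(2 13 14 15 11 9 5))^93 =(0 18)(1 7)(2 14 11 5 13 15 9)(3 16)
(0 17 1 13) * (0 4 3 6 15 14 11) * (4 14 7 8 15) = (0 17 1 13 14 11)(3 6 4)(7 8 15) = [17, 13, 2, 6, 3, 5, 4, 8, 15, 9, 10, 0, 12, 14, 11, 7, 16, 1]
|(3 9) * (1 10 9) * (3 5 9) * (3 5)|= 5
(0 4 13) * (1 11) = [4, 11, 2, 3, 13, 5, 6, 7, 8, 9, 10, 1, 12, 0] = (0 4 13)(1 11)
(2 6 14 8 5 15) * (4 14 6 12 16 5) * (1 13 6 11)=(1 13 6 11)(2 12 16 5 15)(4 14 8)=[0, 13, 12, 3, 14, 15, 11, 7, 4, 9, 10, 1, 16, 6, 8, 2, 5]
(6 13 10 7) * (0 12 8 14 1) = (0 12 8 14 1)(6 13 10 7) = [12, 0, 2, 3, 4, 5, 13, 6, 14, 9, 7, 11, 8, 10, 1]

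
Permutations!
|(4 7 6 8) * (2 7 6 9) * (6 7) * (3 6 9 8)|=6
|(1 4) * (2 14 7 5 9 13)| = 6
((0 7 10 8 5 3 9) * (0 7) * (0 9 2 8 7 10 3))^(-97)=((0 9 10 7 3 2 8 5))^(-97)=(0 5 8 2 3 7 10 9)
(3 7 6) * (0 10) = (0 10)(3 7 6) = [10, 1, 2, 7, 4, 5, 3, 6, 8, 9, 0]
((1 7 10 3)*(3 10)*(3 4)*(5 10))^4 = ((1 7 4 3)(5 10))^4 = (10)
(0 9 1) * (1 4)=(0 9 4 1)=[9, 0, 2, 3, 1, 5, 6, 7, 8, 4]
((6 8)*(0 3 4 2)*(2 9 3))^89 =((0 2)(3 4 9)(6 8))^89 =(0 2)(3 9 4)(6 8)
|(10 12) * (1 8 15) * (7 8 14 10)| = 7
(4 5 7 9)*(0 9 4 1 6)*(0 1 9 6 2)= (9)(0 6 1 2)(4 5 7)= [6, 2, 0, 3, 5, 7, 1, 4, 8, 9]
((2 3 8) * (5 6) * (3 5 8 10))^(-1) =(2 8 6 5)(3 10)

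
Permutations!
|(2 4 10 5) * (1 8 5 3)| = 7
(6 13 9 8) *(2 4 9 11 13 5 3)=(2 4 9 8 6 5 3)(11 13)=[0, 1, 4, 2, 9, 3, 5, 7, 6, 8, 10, 13, 12, 11]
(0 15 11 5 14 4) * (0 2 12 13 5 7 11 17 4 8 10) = (0 15 17 4 2 12 13 5 14 8 10)(7 11) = [15, 1, 12, 3, 2, 14, 6, 11, 10, 9, 0, 7, 13, 5, 8, 17, 16, 4]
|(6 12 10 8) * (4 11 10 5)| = 7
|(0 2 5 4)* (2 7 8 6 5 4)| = |(0 7 8 6 5 2 4)| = 7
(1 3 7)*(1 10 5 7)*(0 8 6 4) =(0 8 6 4)(1 3)(5 7 10) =[8, 3, 2, 1, 0, 7, 4, 10, 6, 9, 5]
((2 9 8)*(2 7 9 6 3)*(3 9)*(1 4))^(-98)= (2 7 9)(3 8 6)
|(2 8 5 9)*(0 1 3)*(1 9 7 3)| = |(0 9 2 8 5 7 3)| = 7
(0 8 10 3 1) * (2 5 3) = (0 8 10 2 5 3 1) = [8, 0, 5, 1, 4, 3, 6, 7, 10, 9, 2]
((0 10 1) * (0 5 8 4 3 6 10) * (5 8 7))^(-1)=(1 10 6 3 4 8)(5 7)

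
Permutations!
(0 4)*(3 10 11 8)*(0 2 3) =(0 4 2 3 10 11 8) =[4, 1, 3, 10, 2, 5, 6, 7, 0, 9, 11, 8]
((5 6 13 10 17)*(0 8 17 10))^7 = ((0 8 17 5 6 13))^7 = (0 8 17 5 6 13)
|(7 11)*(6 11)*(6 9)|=4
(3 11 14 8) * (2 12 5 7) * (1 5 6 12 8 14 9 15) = (1 5 7 2 8 3 11 9 15)(6 12) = [0, 5, 8, 11, 4, 7, 12, 2, 3, 15, 10, 9, 6, 13, 14, 1]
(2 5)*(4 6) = (2 5)(4 6) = [0, 1, 5, 3, 6, 2, 4]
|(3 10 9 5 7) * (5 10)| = 6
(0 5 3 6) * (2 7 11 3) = (0 5 2 7 11 3 6) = [5, 1, 7, 6, 4, 2, 0, 11, 8, 9, 10, 3]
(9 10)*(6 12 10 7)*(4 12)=(4 12 10 9 7 6)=[0, 1, 2, 3, 12, 5, 4, 6, 8, 7, 9, 11, 10]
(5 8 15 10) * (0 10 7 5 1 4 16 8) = (0 10 1 4 16 8 15 7 5) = [10, 4, 2, 3, 16, 0, 6, 5, 15, 9, 1, 11, 12, 13, 14, 7, 8]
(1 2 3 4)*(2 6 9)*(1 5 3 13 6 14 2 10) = (1 14 2 13 6 9 10)(3 4 5) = [0, 14, 13, 4, 5, 3, 9, 7, 8, 10, 1, 11, 12, 6, 2]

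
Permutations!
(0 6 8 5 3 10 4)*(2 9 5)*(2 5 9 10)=(0 6 8 5 3 2 10 4)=[6, 1, 10, 2, 0, 3, 8, 7, 5, 9, 4]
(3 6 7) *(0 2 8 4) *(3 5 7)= (0 2 8 4)(3 6)(5 7)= [2, 1, 8, 6, 0, 7, 3, 5, 4]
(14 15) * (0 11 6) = [11, 1, 2, 3, 4, 5, 0, 7, 8, 9, 10, 6, 12, 13, 15, 14] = (0 11 6)(14 15)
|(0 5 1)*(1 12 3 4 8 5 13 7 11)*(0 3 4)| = |(0 13 7 11 1 3)(4 8 5 12)| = 12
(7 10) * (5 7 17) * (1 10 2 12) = (1 10 17 5 7 2 12) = [0, 10, 12, 3, 4, 7, 6, 2, 8, 9, 17, 11, 1, 13, 14, 15, 16, 5]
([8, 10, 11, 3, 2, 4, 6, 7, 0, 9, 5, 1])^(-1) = (0 8)(1 11 2 4 5 10)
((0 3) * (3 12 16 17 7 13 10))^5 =(0 13 16 3 7 12 10 17) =((0 12 16 17 7 13 10 3))^5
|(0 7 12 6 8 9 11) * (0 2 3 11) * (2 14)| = 12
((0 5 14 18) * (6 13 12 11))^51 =(0 18 14 5)(6 11 12 13)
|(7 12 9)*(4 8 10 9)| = |(4 8 10 9 7 12)| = 6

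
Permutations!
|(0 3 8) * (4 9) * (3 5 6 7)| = 6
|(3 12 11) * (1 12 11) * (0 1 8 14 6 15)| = |(0 1 12 8 14 6 15)(3 11)| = 14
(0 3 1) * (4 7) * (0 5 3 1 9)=(0 1 5 3 9)(4 7)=[1, 5, 2, 9, 7, 3, 6, 4, 8, 0]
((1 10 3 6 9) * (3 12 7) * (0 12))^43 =((0 12 7 3 6 9 1 10))^43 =(0 3 1 12 6 10 7 9)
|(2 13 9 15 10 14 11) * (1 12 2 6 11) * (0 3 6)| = |(0 3 6 11)(1 12 2 13 9 15 10 14)| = 8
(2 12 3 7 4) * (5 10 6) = (2 12 3 7 4)(5 10 6) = [0, 1, 12, 7, 2, 10, 5, 4, 8, 9, 6, 11, 3]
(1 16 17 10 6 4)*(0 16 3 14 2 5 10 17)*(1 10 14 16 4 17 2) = (0 4 10 6 17 2 5 14 1 3 16) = [4, 3, 5, 16, 10, 14, 17, 7, 8, 9, 6, 11, 12, 13, 1, 15, 0, 2]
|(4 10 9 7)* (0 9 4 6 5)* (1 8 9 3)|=|(0 3 1 8 9 7 6 5)(4 10)|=8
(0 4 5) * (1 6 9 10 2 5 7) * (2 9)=(0 4 7 1 6 2 5)(9 10)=[4, 6, 5, 3, 7, 0, 2, 1, 8, 10, 9]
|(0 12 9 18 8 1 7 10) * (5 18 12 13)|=|(0 13 5 18 8 1 7 10)(9 12)|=8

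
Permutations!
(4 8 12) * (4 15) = (4 8 12 15) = [0, 1, 2, 3, 8, 5, 6, 7, 12, 9, 10, 11, 15, 13, 14, 4]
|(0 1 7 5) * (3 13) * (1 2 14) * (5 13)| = 8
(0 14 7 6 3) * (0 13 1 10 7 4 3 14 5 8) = (0 5 8)(1 10 7 6 14 4 3 13) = [5, 10, 2, 13, 3, 8, 14, 6, 0, 9, 7, 11, 12, 1, 4]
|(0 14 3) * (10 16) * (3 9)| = 4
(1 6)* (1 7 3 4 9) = (1 6 7 3 4 9) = [0, 6, 2, 4, 9, 5, 7, 3, 8, 1]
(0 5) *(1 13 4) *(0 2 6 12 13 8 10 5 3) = (0 3)(1 8 10 5 2 6 12 13 4) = [3, 8, 6, 0, 1, 2, 12, 7, 10, 9, 5, 11, 13, 4]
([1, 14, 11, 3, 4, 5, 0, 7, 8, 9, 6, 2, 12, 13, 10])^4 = (0 6 10 14 1)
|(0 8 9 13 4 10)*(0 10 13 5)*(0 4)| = 6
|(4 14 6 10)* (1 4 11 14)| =|(1 4)(6 10 11 14)| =4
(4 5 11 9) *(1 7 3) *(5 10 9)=(1 7 3)(4 10 9)(5 11)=[0, 7, 2, 1, 10, 11, 6, 3, 8, 4, 9, 5]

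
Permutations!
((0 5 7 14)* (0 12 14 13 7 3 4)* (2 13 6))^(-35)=(0 5 3 4)(2 13 7 6)(12 14)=((0 5 3 4)(2 13 7 6)(12 14))^(-35)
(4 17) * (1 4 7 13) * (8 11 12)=(1 4 17 7 13)(8 11 12)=[0, 4, 2, 3, 17, 5, 6, 13, 11, 9, 10, 12, 8, 1, 14, 15, 16, 7]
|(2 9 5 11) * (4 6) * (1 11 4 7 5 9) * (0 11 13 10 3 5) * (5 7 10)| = |(0 11 2 1 13 5 4 6 10 3 7)| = 11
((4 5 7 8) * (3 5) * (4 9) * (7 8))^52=((3 5 8 9 4))^52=(3 8 4 5 9)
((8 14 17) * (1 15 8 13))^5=(1 13 17 14 8 15)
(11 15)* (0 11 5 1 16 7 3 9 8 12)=(0 11 15 5 1 16 7 3 9 8 12)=[11, 16, 2, 9, 4, 1, 6, 3, 12, 8, 10, 15, 0, 13, 14, 5, 7]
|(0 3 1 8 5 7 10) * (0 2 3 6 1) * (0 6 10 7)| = |(0 10 2 3 6 1 8 5)| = 8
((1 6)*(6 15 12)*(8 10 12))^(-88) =((1 15 8 10 12 6))^(-88) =(1 8 12)(6 15 10)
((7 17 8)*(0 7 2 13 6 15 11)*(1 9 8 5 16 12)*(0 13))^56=(0 1 17 8 16)(2 12 7 9 5)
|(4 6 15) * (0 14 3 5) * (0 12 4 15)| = |(15)(0 14 3 5 12 4 6)| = 7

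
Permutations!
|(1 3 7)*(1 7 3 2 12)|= 3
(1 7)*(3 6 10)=(1 7)(3 6 10)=[0, 7, 2, 6, 4, 5, 10, 1, 8, 9, 3]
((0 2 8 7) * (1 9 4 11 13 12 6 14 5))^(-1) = (0 7 8 2)(1 5 14 6 12 13 11 4 9)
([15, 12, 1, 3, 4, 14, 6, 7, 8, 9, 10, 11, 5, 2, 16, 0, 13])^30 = [0, 5, 12, 3, 4, 16, 6, 7, 8, 9, 10, 11, 14, 1, 13, 15, 2]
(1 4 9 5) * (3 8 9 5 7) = [0, 4, 2, 8, 5, 1, 6, 3, 9, 7] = (1 4 5)(3 8 9 7)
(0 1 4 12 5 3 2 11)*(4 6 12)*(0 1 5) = (0 5 3 2 11 1 6 12) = [5, 6, 11, 2, 4, 3, 12, 7, 8, 9, 10, 1, 0]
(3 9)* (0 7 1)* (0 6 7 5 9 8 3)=[5, 6, 2, 8, 4, 9, 7, 1, 3, 0]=(0 5 9)(1 6 7)(3 8)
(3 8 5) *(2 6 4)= (2 6 4)(3 8 5)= [0, 1, 6, 8, 2, 3, 4, 7, 5]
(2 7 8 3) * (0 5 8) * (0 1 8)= (0 5)(1 8 3 2 7)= [5, 8, 7, 2, 4, 0, 6, 1, 3]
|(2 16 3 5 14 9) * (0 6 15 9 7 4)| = 11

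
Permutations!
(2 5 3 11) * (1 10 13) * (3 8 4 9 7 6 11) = (1 10 13)(2 5 8 4 9 7 6 11) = [0, 10, 5, 3, 9, 8, 11, 6, 4, 7, 13, 2, 12, 1]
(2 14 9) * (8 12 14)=[0, 1, 8, 3, 4, 5, 6, 7, 12, 2, 10, 11, 14, 13, 9]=(2 8 12 14 9)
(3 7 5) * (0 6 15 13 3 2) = (0 6 15 13 3 7 5 2) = [6, 1, 0, 7, 4, 2, 15, 5, 8, 9, 10, 11, 12, 3, 14, 13]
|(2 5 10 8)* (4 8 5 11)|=|(2 11 4 8)(5 10)|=4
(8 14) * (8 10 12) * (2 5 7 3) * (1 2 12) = (1 2 5 7 3 12 8 14 10) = [0, 2, 5, 12, 4, 7, 6, 3, 14, 9, 1, 11, 8, 13, 10]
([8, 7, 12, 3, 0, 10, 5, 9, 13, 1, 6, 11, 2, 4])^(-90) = [13, 1, 2, 3, 8, 5, 6, 7, 4, 9, 10, 11, 12, 0]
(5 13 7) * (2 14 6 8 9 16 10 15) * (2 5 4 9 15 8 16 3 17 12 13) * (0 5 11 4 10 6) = (0 5 2 14)(3 17 12 13 7 10 8 15 11 4 9)(6 16) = [5, 1, 14, 17, 9, 2, 16, 10, 15, 3, 8, 4, 13, 7, 0, 11, 6, 12]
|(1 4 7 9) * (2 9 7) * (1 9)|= 3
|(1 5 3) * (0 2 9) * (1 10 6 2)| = 8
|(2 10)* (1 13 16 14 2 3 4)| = 8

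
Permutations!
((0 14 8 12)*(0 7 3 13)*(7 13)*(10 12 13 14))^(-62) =(0 8 12)(10 13 14)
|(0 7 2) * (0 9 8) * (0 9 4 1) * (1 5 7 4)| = 6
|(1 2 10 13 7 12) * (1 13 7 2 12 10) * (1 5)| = 10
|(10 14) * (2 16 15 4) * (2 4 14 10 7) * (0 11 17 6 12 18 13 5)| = |(0 11 17 6 12 18 13 5)(2 16 15 14 7)| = 40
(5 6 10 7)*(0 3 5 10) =(0 3 5 6)(7 10) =[3, 1, 2, 5, 4, 6, 0, 10, 8, 9, 7]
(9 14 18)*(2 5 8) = (2 5 8)(9 14 18) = [0, 1, 5, 3, 4, 8, 6, 7, 2, 14, 10, 11, 12, 13, 18, 15, 16, 17, 9]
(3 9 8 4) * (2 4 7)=(2 4 3 9 8 7)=[0, 1, 4, 9, 3, 5, 6, 2, 7, 8]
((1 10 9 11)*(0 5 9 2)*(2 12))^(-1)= (0 2 12 10 1 11 9 5)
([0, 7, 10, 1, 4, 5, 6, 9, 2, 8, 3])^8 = [0, 7, 10, 1, 4, 5, 6, 9, 2, 8, 3]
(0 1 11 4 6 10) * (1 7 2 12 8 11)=(0 7 2 12 8 11 4 6 10)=[7, 1, 12, 3, 6, 5, 10, 2, 11, 9, 0, 4, 8]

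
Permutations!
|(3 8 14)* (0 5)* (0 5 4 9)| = |(0 4 9)(3 8 14)| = 3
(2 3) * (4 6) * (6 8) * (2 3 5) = [0, 1, 5, 3, 8, 2, 4, 7, 6] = (2 5)(4 8 6)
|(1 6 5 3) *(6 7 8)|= |(1 7 8 6 5 3)|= 6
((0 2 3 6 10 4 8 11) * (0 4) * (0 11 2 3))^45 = (0 4 6 2 11 3 8 10)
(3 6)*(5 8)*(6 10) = (3 10 6)(5 8) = [0, 1, 2, 10, 4, 8, 3, 7, 5, 9, 6]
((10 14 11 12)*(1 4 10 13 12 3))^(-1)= ((1 4 10 14 11 3)(12 13))^(-1)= (1 3 11 14 10 4)(12 13)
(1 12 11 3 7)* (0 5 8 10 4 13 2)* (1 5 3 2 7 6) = (0 3 6 1 12 11 2)(4 13 7 5 8 10) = [3, 12, 0, 6, 13, 8, 1, 5, 10, 9, 4, 2, 11, 7]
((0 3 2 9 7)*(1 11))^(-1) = (0 7 9 2 3)(1 11) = ((0 3 2 9 7)(1 11))^(-1)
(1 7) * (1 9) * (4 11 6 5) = (1 7 9)(4 11 6 5) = [0, 7, 2, 3, 11, 4, 5, 9, 8, 1, 10, 6]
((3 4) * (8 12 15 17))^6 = ((3 4)(8 12 15 17))^6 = (8 15)(12 17)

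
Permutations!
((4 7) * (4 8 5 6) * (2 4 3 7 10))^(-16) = (2 10 4)(3 6 5 8 7)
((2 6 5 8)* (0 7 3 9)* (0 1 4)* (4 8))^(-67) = ((0 7 3 9 1 8 2 6 5 4))^(-67) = (0 9 2 4 3 8 5 7 1 6)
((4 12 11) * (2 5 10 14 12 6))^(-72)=((2 5 10 14 12 11 4 6))^(-72)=(14)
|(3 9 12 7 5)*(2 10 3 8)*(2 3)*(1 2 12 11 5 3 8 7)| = 20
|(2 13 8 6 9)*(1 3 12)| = 15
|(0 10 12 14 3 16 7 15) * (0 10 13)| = 14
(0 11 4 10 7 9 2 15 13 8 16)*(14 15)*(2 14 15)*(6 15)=(0 11 4 10 7 9 14 2 6 15 13 8 16)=[11, 1, 6, 3, 10, 5, 15, 9, 16, 14, 7, 4, 12, 8, 2, 13, 0]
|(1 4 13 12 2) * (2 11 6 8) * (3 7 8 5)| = 11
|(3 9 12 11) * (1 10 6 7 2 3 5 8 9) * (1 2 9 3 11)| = |(1 10 6 7 9 12)(2 11 5 8 3)| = 30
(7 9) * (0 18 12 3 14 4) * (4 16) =[18, 1, 2, 14, 0, 5, 6, 9, 8, 7, 10, 11, 3, 13, 16, 15, 4, 17, 12] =(0 18 12 3 14 16 4)(7 9)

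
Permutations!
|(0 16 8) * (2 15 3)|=3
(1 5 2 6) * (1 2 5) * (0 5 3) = (0 5 3)(2 6) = [5, 1, 6, 0, 4, 3, 2]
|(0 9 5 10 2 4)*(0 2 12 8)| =6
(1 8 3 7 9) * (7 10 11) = (1 8 3 10 11 7 9) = [0, 8, 2, 10, 4, 5, 6, 9, 3, 1, 11, 7]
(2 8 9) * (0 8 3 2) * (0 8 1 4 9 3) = (0 1 4 9 8 3 2) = [1, 4, 0, 2, 9, 5, 6, 7, 3, 8]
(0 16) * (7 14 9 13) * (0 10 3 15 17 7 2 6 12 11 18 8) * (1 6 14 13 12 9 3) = (0 16 10 1 6 9 12 11 18 8)(2 14 3 15 17 7 13) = [16, 6, 14, 15, 4, 5, 9, 13, 0, 12, 1, 18, 11, 2, 3, 17, 10, 7, 8]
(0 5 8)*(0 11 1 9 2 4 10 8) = (0 5)(1 9 2 4 10 8 11) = [5, 9, 4, 3, 10, 0, 6, 7, 11, 2, 8, 1]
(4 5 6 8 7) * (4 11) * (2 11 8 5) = (2 11 4)(5 6)(7 8) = [0, 1, 11, 3, 2, 6, 5, 8, 7, 9, 10, 4]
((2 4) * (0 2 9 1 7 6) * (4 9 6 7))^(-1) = (0 6 4 1 9 2)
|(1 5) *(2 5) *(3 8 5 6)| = |(1 2 6 3 8 5)| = 6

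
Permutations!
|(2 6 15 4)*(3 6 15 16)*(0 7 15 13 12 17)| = |(0 7 15 4 2 13 12 17)(3 6 16)| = 24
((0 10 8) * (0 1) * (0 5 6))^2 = (0 8 5)(1 6 10)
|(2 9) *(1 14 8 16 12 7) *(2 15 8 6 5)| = 11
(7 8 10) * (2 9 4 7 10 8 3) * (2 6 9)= [0, 1, 2, 6, 7, 5, 9, 3, 8, 4, 10]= (10)(3 6 9 4 7)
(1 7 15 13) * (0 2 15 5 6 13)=(0 2 15)(1 7 5 6 13)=[2, 7, 15, 3, 4, 6, 13, 5, 8, 9, 10, 11, 12, 1, 14, 0]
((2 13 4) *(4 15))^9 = ((2 13 15 4))^9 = (2 13 15 4)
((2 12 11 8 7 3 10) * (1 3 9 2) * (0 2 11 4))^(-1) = ((0 2 12 4)(1 3 10)(7 9 11 8))^(-1) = (0 4 12 2)(1 10 3)(7 8 11 9)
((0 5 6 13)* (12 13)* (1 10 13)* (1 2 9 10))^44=((0 5 6 12 2 9 10 13))^44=(0 2)(5 9)(6 10)(12 13)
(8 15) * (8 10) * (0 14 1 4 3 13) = (0 14 1 4 3 13)(8 15 10) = [14, 4, 2, 13, 3, 5, 6, 7, 15, 9, 8, 11, 12, 0, 1, 10]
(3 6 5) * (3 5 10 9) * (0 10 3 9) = [10, 1, 2, 6, 4, 5, 3, 7, 8, 9, 0] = (0 10)(3 6)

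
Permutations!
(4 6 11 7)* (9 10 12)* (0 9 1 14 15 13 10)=(0 9)(1 14 15 13 10 12)(4 6 11 7)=[9, 14, 2, 3, 6, 5, 11, 4, 8, 0, 12, 7, 1, 10, 15, 13]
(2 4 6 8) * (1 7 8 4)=(1 7 8 2)(4 6)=[0, 7, 1, 3, 6, 5, 4, 8, 2]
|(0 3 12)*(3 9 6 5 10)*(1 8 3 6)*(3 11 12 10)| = 12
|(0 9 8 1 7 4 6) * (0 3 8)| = 6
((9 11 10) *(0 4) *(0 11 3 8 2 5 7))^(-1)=(0 7 5 2 8 3 9 10 11 4)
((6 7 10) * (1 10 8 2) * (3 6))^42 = ((1 10 3 6 7 8 2))^42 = (10)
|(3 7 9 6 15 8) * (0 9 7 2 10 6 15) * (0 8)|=15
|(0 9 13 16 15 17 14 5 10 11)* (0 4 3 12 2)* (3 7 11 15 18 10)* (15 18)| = 66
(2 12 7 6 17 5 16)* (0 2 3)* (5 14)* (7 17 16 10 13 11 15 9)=(0 2 12 17 14 5 10 13 11 15 9 7 6 16 3)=[2, 1, 12, 0, 4, 10, 16, 6, 8, 7, 13, 15, 17, 11, 5, 9, 3, 14]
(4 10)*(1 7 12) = (1 7 12)(4 10) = [0, 7, 2, 3, 10, 5, 6, 12, 8, 9, 4, 11, 1]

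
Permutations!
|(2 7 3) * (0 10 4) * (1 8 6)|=3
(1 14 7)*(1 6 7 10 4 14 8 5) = [0, 8, 2, 3, 14, 1, 7, 6, 5, 9, 4, 11, 12, 13, 10] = (1 8 5)(4 14 10)(6 7)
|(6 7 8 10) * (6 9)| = 5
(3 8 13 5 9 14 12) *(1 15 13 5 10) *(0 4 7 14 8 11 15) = (0 4 7 14 12 3 11 15 13 10 1)(5 9 8) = [4, 0, 2, 11, 7, 9, 6, 14, 5, 8, 1, 15, 3, 10, 12, 13]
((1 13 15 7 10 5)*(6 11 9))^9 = ((1 13 15 7 10 5)(6 11 9))^9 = (1 7)(5 15)(10 13)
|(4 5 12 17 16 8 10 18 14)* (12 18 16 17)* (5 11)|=|(4 11 5 18 14)(8 10 16)|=15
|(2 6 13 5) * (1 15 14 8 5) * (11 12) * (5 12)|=10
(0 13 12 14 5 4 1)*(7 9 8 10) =(0 13 12 14 5 4 1)(7 9 8 10) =[13, 0, 2, 3, 1, 4, 6, 9, 10, 8, 7, 11, 14, 12, 5]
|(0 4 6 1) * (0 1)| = 3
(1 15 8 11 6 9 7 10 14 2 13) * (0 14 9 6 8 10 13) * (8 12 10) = [14, 15, 0, 3, 4, 5, 6, 13, 11, 7, 9, 12, 10, 1, 2, 8] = (0 14 2)(1 15 8 11 12 10 9 7 13)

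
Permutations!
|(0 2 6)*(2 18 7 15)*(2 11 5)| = |(0 18 7 15 11 5 2 6)| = 8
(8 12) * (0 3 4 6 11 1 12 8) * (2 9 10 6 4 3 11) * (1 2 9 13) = (0 11 2 13 1 12)(6 9 10) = [11, 12, 13, 3, 4, 5, 9, 7, 8, 10, 6, 2, 0, 1]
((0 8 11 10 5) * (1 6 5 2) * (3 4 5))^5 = ((0 8 11 10 2 1 6 3 4 5))^5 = (0 1)(2 5)(3 11)(4 10)(6 8)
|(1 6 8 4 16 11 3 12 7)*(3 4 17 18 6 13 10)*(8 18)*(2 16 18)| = 6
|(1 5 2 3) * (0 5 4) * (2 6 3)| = 6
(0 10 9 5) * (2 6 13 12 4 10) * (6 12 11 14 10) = (0 2 12 4 6 13 11 14 10 9 5) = [2, 1, 12, 3, 6, 0, 13, 7, 8, 5, 9, 14, 4, 11, 10]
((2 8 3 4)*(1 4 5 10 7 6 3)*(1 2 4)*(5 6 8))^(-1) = (2 8 7 10 5)(3 6)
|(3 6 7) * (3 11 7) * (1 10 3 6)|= |(1 10 3)(7 11)|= 6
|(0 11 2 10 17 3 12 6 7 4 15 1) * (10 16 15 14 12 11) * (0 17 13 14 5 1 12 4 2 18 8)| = |(0 10 13 14 4 5 1 17 3 11 18 8)(2 16 15 12 6 7)| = 12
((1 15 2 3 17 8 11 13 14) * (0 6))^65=((0 6)(1 15 2 3 17 8 11 13 14))^65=(0 6)(1 2 17 11 14 15 3 8 13)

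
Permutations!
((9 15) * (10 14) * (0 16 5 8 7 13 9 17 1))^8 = ((0 16 5 8 7 13 9 15 17 1)(10 14))^8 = (0 17 9 7 5)(1 15 13 8 16)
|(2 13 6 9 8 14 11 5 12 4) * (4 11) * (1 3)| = 42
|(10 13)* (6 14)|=2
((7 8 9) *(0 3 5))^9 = ((0 3 5)(7 8 9))^9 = (9)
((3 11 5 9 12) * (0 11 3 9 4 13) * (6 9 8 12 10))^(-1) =((0 11 5 4 13)(6 9 10)(8 12))^(-1) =(0 13 4 5 11)(6 10 9)(8 12)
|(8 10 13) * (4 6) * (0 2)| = 6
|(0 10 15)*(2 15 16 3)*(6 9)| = |(0 10 16 3 2 15)(6 9)| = 6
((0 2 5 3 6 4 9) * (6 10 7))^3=((0 2 5 3 10 7 6 4 9))^3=(0 3 6)(2 10 4)(5 7 9)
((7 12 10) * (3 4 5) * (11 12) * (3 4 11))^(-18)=((3 11 12 10 7)(4 5))^(-18)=(3 12 7 11 10)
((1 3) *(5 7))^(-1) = (1 3)(5 7)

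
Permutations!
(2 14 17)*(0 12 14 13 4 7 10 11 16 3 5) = [12, 1, 13, 5, 7, 0, 6, 10, 8, 9, 11, 16, 14, 4, 17, 15, 3, 2] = (0 12 14 17 2 13 4 7 10 11 16 3 5)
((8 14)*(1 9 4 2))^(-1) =(1 2 4 9)(8 14)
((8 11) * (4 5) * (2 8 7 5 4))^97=((2 8 11 7 5))^97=(2 11 5 8 7)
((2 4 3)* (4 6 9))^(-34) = ((2 6 9 4 3))^(-34) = (2 6 9 4 3)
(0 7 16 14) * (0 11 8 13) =[7, 1, 2, 3, 4, 5, 6, 16, 13, 9, 10, 8, 12, 0, 11, 15, 14] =(0 7 16 14 11 8 13)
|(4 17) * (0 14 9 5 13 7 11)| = 14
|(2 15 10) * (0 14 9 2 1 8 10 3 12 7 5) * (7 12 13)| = 9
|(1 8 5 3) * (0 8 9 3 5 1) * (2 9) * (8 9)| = |(0 9 3)(1 2 8)| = 3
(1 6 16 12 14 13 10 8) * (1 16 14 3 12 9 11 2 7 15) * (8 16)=[0, 6, 7, 12, 4, 5, 14, 15, 8, 11, 16, 2, 3, 10, 13, 1, 9]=(1 6 14 13 10 16 9 11 2 7 15)(3 12)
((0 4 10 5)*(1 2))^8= ((0 4 10 5)(1 2))^8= (10)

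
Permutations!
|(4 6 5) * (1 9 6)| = 5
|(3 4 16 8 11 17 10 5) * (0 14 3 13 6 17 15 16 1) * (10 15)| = |(0 14 3 4 1)(5 13 6 17 15 16 8 11 10)| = 45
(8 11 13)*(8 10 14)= [0, 1, 2, 3, 4, 5, 6, 7, 11, 9, 14, 13, 12, 10, 8]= (8 11 13 10 14)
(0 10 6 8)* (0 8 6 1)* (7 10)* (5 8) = (0 7 10 1)(5 8) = [7, 0, 2, 3, 4, 8, 6, 10, 5, 9, 1]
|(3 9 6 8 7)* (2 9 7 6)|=2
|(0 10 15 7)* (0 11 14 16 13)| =|(0 10 15 7 11 14 16 13)| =8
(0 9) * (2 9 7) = (0 7 2 9) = [7, 1, 9, 3, 4, 5, 6, 2, 8, 0]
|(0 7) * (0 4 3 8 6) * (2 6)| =7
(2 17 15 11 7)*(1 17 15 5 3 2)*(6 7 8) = (1 17 5 3 2 15 11 8 6 7) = [0, 17, 15, 2, 4, 3, 7, 1, 6, 9, 10, 8, 12, 13, 14, 11, 16, 5]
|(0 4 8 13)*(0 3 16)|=6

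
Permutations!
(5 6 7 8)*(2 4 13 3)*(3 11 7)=(2 4 13 11 7 8 5 6 3)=[0, 1, 4, 2, 13, 6, 3, 8, 5, 9, 10, 7, 12, 11]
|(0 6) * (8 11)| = |(0 6)(8 11)| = 2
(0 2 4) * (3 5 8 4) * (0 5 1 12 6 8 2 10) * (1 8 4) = (0 10)(1 12 6 4 5 2 3 8) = [10, 12, 3, 8, 5, 2, 4, 7, 1, 9, 0, 11, 6]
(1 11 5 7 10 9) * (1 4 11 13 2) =(1 13 2)(4 11 5 7 10 9) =[0, 13, 1, 3, 11, 7, 6, 10, 8, 4, 9, 5, 12, 2]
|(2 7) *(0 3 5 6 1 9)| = 6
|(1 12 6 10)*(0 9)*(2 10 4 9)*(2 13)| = 9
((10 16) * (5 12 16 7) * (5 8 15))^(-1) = (5 15 8 7 10 16 12)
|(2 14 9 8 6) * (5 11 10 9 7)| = 9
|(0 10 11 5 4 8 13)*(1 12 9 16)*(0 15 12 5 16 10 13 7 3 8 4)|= |(0 13 15 12 9 10 11 16 1 5)(3 8 7)|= 30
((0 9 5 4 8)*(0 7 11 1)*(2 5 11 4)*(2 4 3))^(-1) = ((0 9 11 1)(2 5 4 8 7 3))^(-1) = (0 1 11 9)(2 3 7 8 4 5)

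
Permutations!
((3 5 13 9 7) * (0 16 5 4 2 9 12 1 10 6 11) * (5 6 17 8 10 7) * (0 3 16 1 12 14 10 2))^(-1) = (0 4 3 11 6 16 7 1)(2 8 17 10 14 13 5 9)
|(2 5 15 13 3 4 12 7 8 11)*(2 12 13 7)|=21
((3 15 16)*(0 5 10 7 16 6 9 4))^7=(0 6 16 5 9 3 10 4 15 7)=((0 5 10 7 16 3 15 6 9 4))^7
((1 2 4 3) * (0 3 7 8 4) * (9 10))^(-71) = (0 3 1 2)(4 7 8)(9 10)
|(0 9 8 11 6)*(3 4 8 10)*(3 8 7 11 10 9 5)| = 14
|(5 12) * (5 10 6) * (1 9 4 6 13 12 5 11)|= 15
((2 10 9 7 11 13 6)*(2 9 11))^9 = ((2 10 11 13 6 9 7))^9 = (2 11 6 7 10 13 9)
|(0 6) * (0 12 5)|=4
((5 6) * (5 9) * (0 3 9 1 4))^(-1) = (0 4 1 6 5 9 3)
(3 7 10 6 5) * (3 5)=(3 7 10 6)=[0, 1, 2, 7, 4, 5, 3, 10, 8, 9, 6]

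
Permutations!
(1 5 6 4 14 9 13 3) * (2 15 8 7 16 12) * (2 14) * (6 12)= (1 5 12 14 9 13 3)(2 15 8 7 16 6 4)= [0, 5, 15, 1, 2, 12, 4, 16, 7, 13, 10, 11, 14, 3, 9, 8, 6]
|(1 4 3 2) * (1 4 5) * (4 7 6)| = |(1 5)(2 7 6 4 3)| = 10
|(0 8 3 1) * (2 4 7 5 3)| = 8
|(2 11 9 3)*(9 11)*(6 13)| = |(2 9 3)(6 13)| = 6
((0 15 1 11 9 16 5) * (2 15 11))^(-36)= ((0 11 9 16 5)(1 2 15))^(-36)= (0 5 16 9 11)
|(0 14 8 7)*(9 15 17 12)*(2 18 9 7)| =|(0 14 8 2 18 9 15 17 12 7)| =10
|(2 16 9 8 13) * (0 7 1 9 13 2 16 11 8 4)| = |(0 7 1 9 4)(2 11 8)(13 16)| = 30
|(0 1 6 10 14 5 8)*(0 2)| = 8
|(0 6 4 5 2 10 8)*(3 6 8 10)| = 10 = |(10)(0 8)(2 3 6 4 5)|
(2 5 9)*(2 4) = (2 5 9 4) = [0, 1, 5, 3, 2, 9, 6, 7, 8, 4]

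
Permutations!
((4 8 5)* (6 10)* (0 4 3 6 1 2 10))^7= ((0 4 8 5 3 6)(1 2 10))^7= (0 4 8 5 3 6)(1 2 10)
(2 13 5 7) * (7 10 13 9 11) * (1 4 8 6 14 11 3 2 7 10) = (1 4 8 6 14 11 10 13 5)(2 9 3) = [0, 4, 9, 2, 8, 1, 14, 7, 6, 3, 13, 10, 12, 5, 11]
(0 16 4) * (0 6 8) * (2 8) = (0 16 4 6 2 8) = [16, 1, 8, 3, 6, 5, 2, 7, 0, 9, 10, 11, 12, 13, 14, 15, 4]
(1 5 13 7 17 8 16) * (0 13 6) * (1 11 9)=(0 13 7 17 8 16 11 9 1 5 6)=[13, 5, 2, 3, 4, 6, 0, 17, 16, 1, 10, 9, 12, 7, 14, 15, 11, 8]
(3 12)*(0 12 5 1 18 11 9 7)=(0 12 3 5 1 18 11 9 7)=[12, 18, 2, 5, 4, 1, 6, 0, 8, 7, 10, 9, 3, 13, 14, 15, 16, 17, 11]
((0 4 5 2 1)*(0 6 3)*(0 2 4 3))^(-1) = ((0 3 2 1 6)(4 5))^(-1) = (0 6 1 2 3)(4 5)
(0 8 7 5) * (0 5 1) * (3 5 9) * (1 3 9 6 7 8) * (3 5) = [1, 0, 2, 3, 4, 6, 7, 5, 8, 9] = (9)(0 1)(5 6 7)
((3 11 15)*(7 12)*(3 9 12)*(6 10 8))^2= (3 15 12)(6 8 10)(7 11 9)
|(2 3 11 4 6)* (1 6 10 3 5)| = |(1 6 2 5)(3 11 4 10)| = 4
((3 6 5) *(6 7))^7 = ((3 7 6 5))^7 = (3 5 6 7)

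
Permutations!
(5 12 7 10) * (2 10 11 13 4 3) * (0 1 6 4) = (0 1 6 4 3 2 10 5 12 7 11 13) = [1, 6, 10, 2, 3, 12, 4, 11, 8, 9, 5, 13, 7, 0]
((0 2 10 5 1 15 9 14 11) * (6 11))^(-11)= (0 11 6 14 9 15 1 5 10 2)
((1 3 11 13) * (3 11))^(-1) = (1 13 11)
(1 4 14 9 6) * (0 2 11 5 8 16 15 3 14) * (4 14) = (0 2 11 5 8 16 15 3 4)(1 14 9 6) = [2, 14, 11, 4, 0, 8, 1, 7, 16, 6, 10, 5, 12, 13, 9, 3, 15]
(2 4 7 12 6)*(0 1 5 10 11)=(0 1 5 10 11)(2 4 7 12 6)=[1, 5, 4, 3, 7, 10, 2, 12, 8, 9, 11, 0, 6]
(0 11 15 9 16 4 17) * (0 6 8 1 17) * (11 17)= (0 17 6 8 1 11 15 9 16 4)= [17, 11, 2, 3, 0, 5, 8, 7, 1, 16, 10, 15, 12, 13, 14, 9, 4, 6]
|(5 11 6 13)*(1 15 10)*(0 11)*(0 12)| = 6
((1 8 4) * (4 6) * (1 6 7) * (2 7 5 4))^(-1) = ((1 8 5 4 6 2 7))^(-1) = (1 7 2 6 4 5 8)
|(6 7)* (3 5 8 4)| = 4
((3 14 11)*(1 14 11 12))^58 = ((1 14 12)(3 11))^58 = (1 14 12)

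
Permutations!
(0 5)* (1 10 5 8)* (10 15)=[8, 15, 2, 3, 4, 0, 6, 7, 1, 9, 5, 11, 12, 13, 14, 10]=(0 8 1 15 10 5)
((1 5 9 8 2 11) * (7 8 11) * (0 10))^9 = ((0 10)(1 5 9 11)(2 7 8))^9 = (0 10)(1 5 9 11)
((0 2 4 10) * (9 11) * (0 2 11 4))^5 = ((0 11 9 4 10 2))^5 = (0 2 10 4 9 11)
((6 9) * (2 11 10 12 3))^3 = (2 12 11 3 10)(6 9) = ((2 11 10 12 3)(6 9))^3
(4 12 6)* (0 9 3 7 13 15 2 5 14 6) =(0 9 3 7 13 15 2 5 14 6 4 12) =[9, 1, 5, 7, 12, 14, 4, 13, 8, 3, 10, 11, 0, 15, 6, 2]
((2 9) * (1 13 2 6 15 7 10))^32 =((1 13 2 9 6 15 7 10))^32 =(15)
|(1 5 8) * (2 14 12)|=3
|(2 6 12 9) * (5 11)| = |(2 6 12 9)(5 11)| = 4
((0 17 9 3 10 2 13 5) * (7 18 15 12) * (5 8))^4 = (18)(0 10 5 3 8 9 13 17 2)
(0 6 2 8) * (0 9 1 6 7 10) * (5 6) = [7, 5, 8, 3, 4, 6, 2, 10, 9, 1, 0] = (0 7 10)(1 5 6 2 8 9)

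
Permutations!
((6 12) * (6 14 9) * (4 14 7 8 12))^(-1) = (4 6 9 14)(7 12 8)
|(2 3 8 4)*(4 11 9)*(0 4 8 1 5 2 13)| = |(0 4 13)(1 5 2 3)(8 11 9)| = 12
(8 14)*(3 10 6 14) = [0, 1, 2, 10, 4, 5, 14, 7, 3, 9, 6, 11, 12, 13, 8] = (3 10 6 14 8)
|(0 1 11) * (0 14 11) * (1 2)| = 6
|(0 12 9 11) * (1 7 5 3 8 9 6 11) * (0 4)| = 30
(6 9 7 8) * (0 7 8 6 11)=[7, 1, 2, 3, 4, 5, 9, 6, 11, 8, 10, 0]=(0 7 6 9 8 11)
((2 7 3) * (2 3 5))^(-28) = ((2 7 5))^(-28) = (2 5 7)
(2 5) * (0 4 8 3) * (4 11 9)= (0 11 9 4 8 3)(2 5)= [11, 1, 5, 0, 8, 2, 6, 7, 3, 4, 10, 9]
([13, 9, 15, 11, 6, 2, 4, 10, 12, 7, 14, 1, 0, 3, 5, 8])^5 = [9, 5, 13, 10, 6, 0, 4, 15, 11, 2, 8, 14, 1, 7, 12, 3]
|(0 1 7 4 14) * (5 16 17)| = 15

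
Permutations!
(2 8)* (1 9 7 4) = [0, 9, 8, 3, 1, 5, 6, 4, 2, 7] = (1 9 7 4)(2 8)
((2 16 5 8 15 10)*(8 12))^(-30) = (2 15 12 16 10 8 5)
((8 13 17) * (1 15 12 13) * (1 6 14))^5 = (1 8 12 14 17 15 6 13) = ((1 15 12 13 17 8 6 14))^5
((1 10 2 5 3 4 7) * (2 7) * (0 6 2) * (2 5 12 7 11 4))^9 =((0 6 5 3 2 12 7 1 10 11 4))^9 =(0 11 1 12 3 6 4 10 7 2 5)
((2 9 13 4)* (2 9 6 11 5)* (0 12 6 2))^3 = ((0 12 6 11 5)(4 9 13))^3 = (13)(0 11 12 5 6)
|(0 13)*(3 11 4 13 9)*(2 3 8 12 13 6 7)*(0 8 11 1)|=9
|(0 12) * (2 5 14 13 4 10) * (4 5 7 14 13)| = |(0 12)(2 7 14 4 10)(5 13)| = 10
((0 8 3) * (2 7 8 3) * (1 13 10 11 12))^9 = (0 3)(1 12 11 10 13)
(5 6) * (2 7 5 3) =(2 7 5 6 3) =[0, 1, 7, 2, 4, 6, 3, 5]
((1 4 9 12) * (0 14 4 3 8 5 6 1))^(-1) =(0 12 9 4 14)(1 6 5 8 3)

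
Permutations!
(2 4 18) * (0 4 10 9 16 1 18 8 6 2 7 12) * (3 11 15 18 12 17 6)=(0 4 8 3 11 15 18 7 17 6 2 10 9 16 1 12)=[4, 12, 10, 11, 8, 5, 2, 17, 3, 16, 9, 15, 0, 13, 14, 18, 1, 6, 7]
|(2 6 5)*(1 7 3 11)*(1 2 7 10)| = |(1 10)(2 6 5 7 3 11)| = 6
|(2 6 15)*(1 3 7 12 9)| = 15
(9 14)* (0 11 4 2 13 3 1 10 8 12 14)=(0 11 4 2 13 3 1 10 8 12 14 9)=[11, 10, 13, 1, 2, 5, 6, 7, 12, 0, 8, 4, 14, 3, 9]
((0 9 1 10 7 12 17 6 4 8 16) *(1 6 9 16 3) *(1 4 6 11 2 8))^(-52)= ((0 16)(1 10 7 12 17 9 11 2 8 3 4))^(-52)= (1 12 11 3 10 17 2 4 7 9 8)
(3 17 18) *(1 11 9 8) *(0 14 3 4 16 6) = [14, 11, 2, 17, 16, 5, 0, 7, 1, 8, 10, 9, 12, 13, 3, 15, 6, 18, 4] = (0 14 3 17 18 4 16 6)(1 11 9 8)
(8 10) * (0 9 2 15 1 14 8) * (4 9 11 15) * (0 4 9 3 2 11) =(1 14 8 10 4 3 2 9 11 15) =[0, 14, 9, 2, 3, 5, 6, 7, 10, 11, 4, 15, 12, 13, 8, 1]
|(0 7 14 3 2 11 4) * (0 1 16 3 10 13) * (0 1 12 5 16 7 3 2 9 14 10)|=12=|(0 3 9 14)(1 7 10 13)(2 11 4 12 5 16)|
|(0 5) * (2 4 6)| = 6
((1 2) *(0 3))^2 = (3)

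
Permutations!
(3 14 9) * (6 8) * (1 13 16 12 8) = (1 13 16 12 8 6)(3 14 9) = [0, 13, 2, 14, 4, 5, 1, 7, 6, 3, 10, 11, 8, 16, 9, 15, 12]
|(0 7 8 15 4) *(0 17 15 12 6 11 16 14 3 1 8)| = 24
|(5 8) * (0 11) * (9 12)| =2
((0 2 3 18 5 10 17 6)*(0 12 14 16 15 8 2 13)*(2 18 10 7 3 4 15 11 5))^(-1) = (0 13)(2 18 8 15 4)(3 7 5 11 16 14 12 6 17 10)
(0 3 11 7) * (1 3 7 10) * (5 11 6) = [7, 3, 2, 6, 4, 11, 5, 0, 8, 9, 1, 10] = (0 7)(1 3 6 5 11 10)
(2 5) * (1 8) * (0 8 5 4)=(0 8 1 5 2 4)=[8, 5, 4, 3, 0, 2, 6, 7, 1]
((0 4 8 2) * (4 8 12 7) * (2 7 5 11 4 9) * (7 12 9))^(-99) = ((0 8 12 5 11 4 9 2))^(-99) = (0 4 12 2 11 8 9 5)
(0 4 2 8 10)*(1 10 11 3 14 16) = [4, 10, 8, 14, 2, 5, 6, 7, 11, 9, 0, 3, 12, 13, 16, 15, 1] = (0 4 2 8 11 3 14 16 1 10)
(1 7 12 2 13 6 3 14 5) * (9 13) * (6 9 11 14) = (1 7 12 2 11 14 5)(3 6)(9 13) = [0, 7, 11, 6, 4, 1, 3, 12, 8, 13, 10, 14, 2, 9, 5]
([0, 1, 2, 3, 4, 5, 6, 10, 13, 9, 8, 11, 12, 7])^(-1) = (7 13 8 10)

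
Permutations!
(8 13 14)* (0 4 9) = [4, 1, 2, 3, 9, 5, 6, 7, 13, 0, 10, 11, 12, 14, 8] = (0 4 9)(8 13 14)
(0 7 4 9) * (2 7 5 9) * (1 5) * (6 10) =(0 1 5 9)(2 7 4)(6 10) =[1, 5, 7, 3, 2, 9, 10, 4, 8, 0, 6]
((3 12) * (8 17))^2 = (17)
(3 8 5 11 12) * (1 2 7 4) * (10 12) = (1 2 7 4)(3 8 5 11 10 12) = [0, 2, 7, 8, 1, 11, 6, 4, 5, 9, 12, 10, 3]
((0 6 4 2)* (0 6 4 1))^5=(6)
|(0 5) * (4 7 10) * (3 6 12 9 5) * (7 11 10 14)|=6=|(0 3 6 12 9 5)(4 11 10)(7 14)|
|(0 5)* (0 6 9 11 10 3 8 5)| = 7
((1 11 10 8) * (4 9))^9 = (1 11 10 8)(4 9) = ((1 11 10 8)(4 9))^9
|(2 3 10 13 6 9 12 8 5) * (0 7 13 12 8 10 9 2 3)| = 20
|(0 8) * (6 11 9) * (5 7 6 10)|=|(0 8)(5 7 6 11 9 10)|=6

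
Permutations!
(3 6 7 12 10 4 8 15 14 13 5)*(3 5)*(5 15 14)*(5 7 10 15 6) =(3 5 6 10 4 8 14 13)(7 12 15) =[0, 1, 2, 5, 8, 6, 10, 12, 14, 9, 4, 11, 15, 3, 13, 7]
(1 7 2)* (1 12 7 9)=[0, 9, 12, 3, 4, 5, 6, 2, 8, 1, 10, 11, 7]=(1 9)(2 12 7)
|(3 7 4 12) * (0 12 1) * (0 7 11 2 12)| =12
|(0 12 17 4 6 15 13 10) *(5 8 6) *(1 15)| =11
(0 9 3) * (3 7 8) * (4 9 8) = (0 8 3)(4 9 7) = [8, 1, 2, 0, 9, 5, 6, 4, 3, 7]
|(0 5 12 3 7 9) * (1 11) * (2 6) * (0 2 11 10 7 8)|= 35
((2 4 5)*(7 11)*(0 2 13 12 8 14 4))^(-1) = ((0 2)(4 5 13 12 8 14)(7 11))^(-1) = (0 2)(4 14 8 12 13 5)(7 11)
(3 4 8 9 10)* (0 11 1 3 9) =(0 11 1 3 4 8)(9 10) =[11, 3, 2, 4, 8, 5, 6, 7, 0, 10, 9, 1]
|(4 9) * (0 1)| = 2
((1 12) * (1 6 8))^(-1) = (1 8 6 12) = ((1 12 6 8))^(-1)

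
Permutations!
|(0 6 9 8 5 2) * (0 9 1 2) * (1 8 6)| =|(0 1 2 9 6 8 5)| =7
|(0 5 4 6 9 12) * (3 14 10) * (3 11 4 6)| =|(0 5 6 9 12)(3 14 10 11 4)| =5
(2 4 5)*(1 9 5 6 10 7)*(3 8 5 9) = (1 3 8 5 2 4 6 10 7) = [0, 3, 4, 8, 6, 2, 10, 1, 5, 9, 7]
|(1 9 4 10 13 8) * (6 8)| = |(1 9 4 10 13 6 8)| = 7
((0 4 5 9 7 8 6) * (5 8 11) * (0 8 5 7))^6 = (11)(0 5)(4 9)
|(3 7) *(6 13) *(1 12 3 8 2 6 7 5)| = 20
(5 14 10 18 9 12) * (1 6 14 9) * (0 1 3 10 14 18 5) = (0 1 6 18 3 10 5 9 12) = [1, 6, 2, 10, 4, 9, 18, 7, 8, 12, 5, 11, 0, 13, 14, 15, 16, 17, 3]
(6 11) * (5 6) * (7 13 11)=[0, 1, 2, 3, 4, 6, 7, 13, 8, 9, 10, 5, 12, 11]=(5 6 7 13 11)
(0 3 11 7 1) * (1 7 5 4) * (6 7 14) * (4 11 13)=(0 3 13 4 1)(5 11)(6 7 14)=[3, 0, 2, 13, 1, 11, 7, 14, 8, 9, 10, 5, 12, 4, 6]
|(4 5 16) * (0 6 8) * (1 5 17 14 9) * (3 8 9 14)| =10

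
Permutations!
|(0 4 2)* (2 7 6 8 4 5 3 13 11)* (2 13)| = 4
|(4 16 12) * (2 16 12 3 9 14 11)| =6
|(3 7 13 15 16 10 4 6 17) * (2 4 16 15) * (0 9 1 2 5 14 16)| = 14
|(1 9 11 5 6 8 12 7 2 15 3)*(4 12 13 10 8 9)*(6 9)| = 21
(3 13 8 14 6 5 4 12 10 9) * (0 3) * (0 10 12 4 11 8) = [3, 1, 2, 13, 4, 11, 5, 7, 14, 10, 9, 8, 12, 0, 6] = (0 3 13)(5 11 8 14 6)(9 10)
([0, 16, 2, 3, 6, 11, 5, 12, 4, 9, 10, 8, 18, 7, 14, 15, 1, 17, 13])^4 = [0, 1, 2, 3, 8, 6, 4, 7, 11, 9, 10, 5, 12, 13, 14, 15, 16, 17, 18]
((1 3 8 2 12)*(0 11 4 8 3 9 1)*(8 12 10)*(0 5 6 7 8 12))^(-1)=((0 11 4)(1 9)(2 10 12 5 6 7 8))^(-1)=(0 4 11)(1 9)(2 8 7 6 5 12 10)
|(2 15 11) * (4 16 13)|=3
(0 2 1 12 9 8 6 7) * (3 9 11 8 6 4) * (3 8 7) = [2, 12, 1, 9, 8, 5, 3, 0, 4, 6, 10, 7, 11] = (0 2 1 12 11 7)(3 9 6)(4 8)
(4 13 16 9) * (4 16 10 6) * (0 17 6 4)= (0 17 6)(4 13 10)(9 16)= [17, 1, 2, 3, 13, 5, 0, 7, 8, 16, 4, 11, 12, 10, 14, 15, 9, 6]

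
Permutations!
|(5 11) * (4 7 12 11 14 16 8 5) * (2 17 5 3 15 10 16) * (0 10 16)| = |(0 10)(2 17 5 14)(3 15 16 8)(4 7 12 11)| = 4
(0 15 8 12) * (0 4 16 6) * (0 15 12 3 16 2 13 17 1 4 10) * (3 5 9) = (0 12 10)(1 4 2 13 17)(3 16 6 15 8 5 9) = [12, 4, 13, 16, 2, 9, 15, 7, 5, 3, 0, 11, 10, 17, 14, 8, 6, 1]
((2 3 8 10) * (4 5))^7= (2 10 8 3)(4 5)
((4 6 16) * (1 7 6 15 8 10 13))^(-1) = ((1 7 6 16 4 15 8 10 13))^(-1) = (1 13 10 8 15 4 16 6 7)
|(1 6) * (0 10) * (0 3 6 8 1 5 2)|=|(0 10 3 6 5 2)(1 8)|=6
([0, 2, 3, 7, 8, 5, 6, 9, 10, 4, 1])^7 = [0, 10, 1, 2, 9, 5, 6, 3, 4, 7, 8]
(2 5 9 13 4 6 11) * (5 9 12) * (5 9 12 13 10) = [0, 1, 12, 3, 6, 13, 11, 7, 8, 10, 5, 2, 9, 4] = (2 12 9 10 5 13 4 6 11)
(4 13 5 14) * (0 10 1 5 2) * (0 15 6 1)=(0 10)(1 5 14 4 13 2 15 6)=[10, 5, 15, 3, 13, 14, 1, 7, 8, 9, 0, 11, 12, 2, 4, 6]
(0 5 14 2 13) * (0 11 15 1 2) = [5, 2, 13, 3, 4, 14, 6, 7, 8, 9, 10, 15, 12, 11, 0, 1] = (0 5 14)(1 2 13 11 15)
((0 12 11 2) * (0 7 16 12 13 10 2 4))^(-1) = (0 4 11 12 16 7 2 10 13)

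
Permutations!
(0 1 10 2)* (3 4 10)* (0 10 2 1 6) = (0 6)(1 3 4 2 10) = [6, 3, 10, 4, 2, 5, 0, 7, 8, 9, 1]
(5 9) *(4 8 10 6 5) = [0, 1, 2, 3, 8, 9, 5, 7, 10, 4, 6] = (4 8 10 6 5 9)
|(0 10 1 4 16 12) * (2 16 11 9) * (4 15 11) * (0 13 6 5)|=|(0 10 1 15 11 9 2 16 12 13 6 5)|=12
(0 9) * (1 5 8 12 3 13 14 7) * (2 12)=(0 9)(1 5 8 2 12 3 13 14 7)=[9, 5, 12, 13, 4, 8, 6, 1, 2, 0, 10, 11, 3, 14, 7]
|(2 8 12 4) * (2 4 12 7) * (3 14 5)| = |(2 8 7)(3 14 5)| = 3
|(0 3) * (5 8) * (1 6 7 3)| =10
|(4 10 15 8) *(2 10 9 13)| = 7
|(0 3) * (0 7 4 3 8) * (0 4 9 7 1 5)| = |(0 8 4 3 1 5)(7 9)| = 6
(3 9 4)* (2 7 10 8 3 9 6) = [0, 1, 7, 6, 9, 5, 2, 10, 3, 4, 8] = (2 7 10 8 3 6)(4 9)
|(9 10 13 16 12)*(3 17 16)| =|(3 17 16 12 9 10 13)| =7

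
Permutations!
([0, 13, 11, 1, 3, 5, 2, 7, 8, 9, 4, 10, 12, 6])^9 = (1 13 6 2 11 10 4 3)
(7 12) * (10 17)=[0, 1, 2, 3, 4, 5, 6, 12, 8, 9, 17, 11, 7, 13, 14, 15, 16, 10]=(7 12)(10 17)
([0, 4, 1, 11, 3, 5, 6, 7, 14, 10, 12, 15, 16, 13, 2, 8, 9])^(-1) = (1 2 14 8 15 11 3 4)(9 16 12 10)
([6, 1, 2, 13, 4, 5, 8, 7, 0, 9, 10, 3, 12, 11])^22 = (0 6 8)(3 13 11)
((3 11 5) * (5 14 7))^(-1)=(3 5 7 14 11)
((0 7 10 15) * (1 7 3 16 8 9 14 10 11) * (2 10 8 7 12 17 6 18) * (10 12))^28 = (0 11)(1 3)(2 6 12 18 17)(7 15)(8 9 14)(10 16)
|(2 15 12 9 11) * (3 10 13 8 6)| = 5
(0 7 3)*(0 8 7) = (3 8 7) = [0, 1, 2, 8, 4, 5, 6, 3, 7]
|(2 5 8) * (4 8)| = 4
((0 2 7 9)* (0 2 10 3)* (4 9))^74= ((0 10 3)(2 7 4 9))^74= (0 3 10)(2 4)(7 9)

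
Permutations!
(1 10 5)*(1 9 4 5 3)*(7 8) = (1 10 3)(4 5 9)(7 8) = [0, 10, 2, 1, 5, 9, 6, 8, 7, 4, 3]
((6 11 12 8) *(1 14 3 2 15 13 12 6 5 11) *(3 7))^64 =(1 2 8)(3 12 6)(5 14 15)(7 13 11)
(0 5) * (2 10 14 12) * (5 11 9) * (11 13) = (0 13 11 9 5)(2 10 14 12) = [13, 1, 10, 3, 4, 0, 6, 7, 8, 5, 14, 9, 2, 11, 12]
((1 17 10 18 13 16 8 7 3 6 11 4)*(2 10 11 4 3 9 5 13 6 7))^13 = (1 6 10 8 13 9 3 17 4 18 2 16 5 7 11)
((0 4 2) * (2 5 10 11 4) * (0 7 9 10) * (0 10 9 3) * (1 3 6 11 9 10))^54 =((0 2 7 6 11 4 5 1 3)(9 10))^54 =(11)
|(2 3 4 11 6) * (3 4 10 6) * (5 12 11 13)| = |(2 4 13 5 12 11 3 10 6)| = 9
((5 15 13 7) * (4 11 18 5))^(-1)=(4 7 13 15 5 18 11)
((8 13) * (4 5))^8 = (13)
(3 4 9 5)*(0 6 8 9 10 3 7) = (0 6 8 9 5 7)(3 4 10) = [6, 1, 2, 4, 10, 7, 8, 0, 9, 5, 3]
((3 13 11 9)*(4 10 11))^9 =((3 13 4 10 11 9))^9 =(3 10)(4 9)(11 13)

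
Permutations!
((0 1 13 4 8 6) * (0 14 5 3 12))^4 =((0 1 13 4 8 6 14 5 3 12))^4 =(0 8 3 13 14)(1 6 12 4 5)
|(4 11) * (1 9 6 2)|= |(1 9 6 2)(4 11)|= 4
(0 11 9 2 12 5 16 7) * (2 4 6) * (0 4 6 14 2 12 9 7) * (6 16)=(0 11 7 4 14 2 9 16)(5 6 12)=[11, 1, 9, 3, 14, 6, 12, 4, 8, 16, 10, 7, 5, 13, 2, 15, 0]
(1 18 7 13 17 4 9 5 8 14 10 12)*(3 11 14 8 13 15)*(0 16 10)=(0 16 10 12 1 18 7 15 3 11 14)(4 9 5 13 17)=[16, 18, 2, 11, 9, 13, 6, 15, 8, 5, 12, 14, 1, 17, 0, 3, 10, 4, 7]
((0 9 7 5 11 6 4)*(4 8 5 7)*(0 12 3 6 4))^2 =(3 8 11 12 6 5 4) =((0 9)(3 6 8 5 11 4 12))^2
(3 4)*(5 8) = (3 4)(5 8) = [0, 1, 2, 4, 3, 8, 6, 7, 5]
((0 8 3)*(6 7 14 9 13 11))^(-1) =(0 3 8)(6 11 13 9 14 7)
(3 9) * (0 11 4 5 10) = (0 11 4 5 10)(3 9) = [11, 1, 2, 9, 5, 10, 6, 7, 8, 3, 0, 4]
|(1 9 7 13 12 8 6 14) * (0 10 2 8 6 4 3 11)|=|(0 10 2 8 4 3 11)(1 9 7 13 12 6 14)|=7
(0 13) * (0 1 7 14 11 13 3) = [3, 7, 2, 0, 4, 5, 6, 14, 8, 9, 10, 13, 12, 1, 11] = (0 3)(1 7 14 11 13)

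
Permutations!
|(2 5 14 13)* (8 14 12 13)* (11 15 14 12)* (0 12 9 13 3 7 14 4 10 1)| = |(0 12 3 7 14 8 9 13 2 5 11 15 4 10 1)| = 15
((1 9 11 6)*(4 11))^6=(1 9 4 11 6)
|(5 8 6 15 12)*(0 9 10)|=15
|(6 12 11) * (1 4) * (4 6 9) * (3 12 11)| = |(1 6 11 9 4)(3 12)| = 10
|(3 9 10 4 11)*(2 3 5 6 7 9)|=|(2 3)(4 11 5 6 7 9 10)|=14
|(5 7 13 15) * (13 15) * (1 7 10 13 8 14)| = 8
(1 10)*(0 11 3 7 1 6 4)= [11, 10, 2, 7, 0, 5, 4, 1, 8, 9, 6, 3]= (0 11 3 7 1 10 6 4)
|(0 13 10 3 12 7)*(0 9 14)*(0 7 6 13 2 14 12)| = |(0 2 14 7 9 12 6 13 10 3)| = 10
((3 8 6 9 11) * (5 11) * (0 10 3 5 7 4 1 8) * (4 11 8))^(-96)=(11)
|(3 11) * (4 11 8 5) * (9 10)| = 10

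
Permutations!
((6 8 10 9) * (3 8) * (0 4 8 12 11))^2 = ((0 4 8 10 9 6 3 12 11))^2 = (0 8 9 3 11 4 10 6 12)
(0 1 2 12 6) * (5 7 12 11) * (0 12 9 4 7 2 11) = [1, 11, 0, 3, 7, 2, 12, 9, 8, 4, 10, 5, 6] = (0 1 11 5 2)(4 7 9)(6 12)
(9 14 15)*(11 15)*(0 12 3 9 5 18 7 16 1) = (0 12 3 9 14 11 15 5 18 7 16 1) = [12, 0, 2, 9, 4, 18, 6, 16, 8, 14, 10, 15, 3, 13, 11, 5, 1, 17, 7]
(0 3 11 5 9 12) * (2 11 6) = [3, 1, 11, 6, 4, 9, 2, 7, 8, 12, 10, 5, 0] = (0 3 6 2 11 5 9 12)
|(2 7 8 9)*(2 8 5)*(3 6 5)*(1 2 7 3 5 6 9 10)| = 6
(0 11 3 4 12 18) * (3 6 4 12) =(0 11 6 4 3 12 18) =[11, 1, 2, 12, 3, 5, 4, 7, 8, 9, 10, 6, 18, 13, 14, 15, 16, 17, 0]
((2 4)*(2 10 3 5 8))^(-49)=(2 8 5 3 10 4)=((2 4 10 3 5 8))^(-49)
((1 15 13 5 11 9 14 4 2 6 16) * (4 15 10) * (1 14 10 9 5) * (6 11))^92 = (1 16 2)(4 13 6)(5 10 15)(9 14 11)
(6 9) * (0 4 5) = (0 4 5)(6 9) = [4, 1, 2, 3, 5, 0, 9, 7, 8, 6]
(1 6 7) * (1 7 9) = (1 6 9) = [0, 6, 2, 3, 4, 5, 9, 7, 8, 1]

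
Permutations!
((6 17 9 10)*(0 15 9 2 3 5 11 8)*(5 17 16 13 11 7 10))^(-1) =(0 8 11 13 16 6 10 7 5 9 15)(2 17 3)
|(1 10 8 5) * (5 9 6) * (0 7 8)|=|(0 7 8 9 6 5 1 10)|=8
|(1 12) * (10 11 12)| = |(1 10 11 12)| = 4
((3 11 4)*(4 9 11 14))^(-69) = ((3 14 4)(9 11))^(-69) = (14)(9 11)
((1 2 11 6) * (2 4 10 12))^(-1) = ((1 4 10 12 2 11 6))^(-1) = (1 6 11 2 12 10 4)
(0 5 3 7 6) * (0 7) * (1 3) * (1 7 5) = (0 1 3)(5 7 6) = [1, 3, 2, 0, 4, 7, 5, 6]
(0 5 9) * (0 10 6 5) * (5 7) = (5 9 10 6 7) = [0, 1, 2, 3, 4, 9, 7, 5, 8, 10, 6]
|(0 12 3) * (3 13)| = |(0 12 13 3)| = 4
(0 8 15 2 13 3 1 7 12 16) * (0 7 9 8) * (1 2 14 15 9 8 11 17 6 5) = (1 8 9 11 17 6 5)(2 13 3)(7 12 16)(14 15) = [0, 8, 13, 2, 4, 1, 5, 12, 9, 11, 10, 17, 16, 3, 15, 14, 7, 6]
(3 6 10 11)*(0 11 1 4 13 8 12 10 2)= (0 11 3 6 2)(1 4 13 8 12 10)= [11, 4, 0, 6, 13, 5, 2, 7, 12, 9, 1, 3, 10, 8]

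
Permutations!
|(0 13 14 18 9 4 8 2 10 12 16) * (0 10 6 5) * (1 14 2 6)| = 33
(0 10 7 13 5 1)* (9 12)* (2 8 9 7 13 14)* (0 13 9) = (0 10 9 12 7 14 2 8)(1 13 5) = [10, 13, 8, 3, 4, 1, 6, 14, 0, 12, 9, 11, 7, 5, 2]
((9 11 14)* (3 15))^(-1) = ((3 15)(9 11 14))^(-1) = (3 15)(9 14 11)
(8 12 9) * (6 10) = [0, 1, 2, 3, 4, 5, 10, 7, 12, 8, 6, 11, 9] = (6 10)(8 12 9)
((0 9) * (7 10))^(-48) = (10)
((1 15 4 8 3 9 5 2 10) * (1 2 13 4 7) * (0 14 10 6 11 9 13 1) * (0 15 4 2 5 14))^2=((1 4 8 3 13 2 6 11 9 14 10 5)(7 15))^2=(15)(1 8 13 6 9 10)(2 11 14 5 4 3)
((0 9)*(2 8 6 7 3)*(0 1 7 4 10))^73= ((0 9 1 7 3 2 8 6 4 10))^73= (0 7 8 10 1 2 4 9 3 6)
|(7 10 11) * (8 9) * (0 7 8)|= 6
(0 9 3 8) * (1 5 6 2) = (0 9 3 8)(1 5 6 2) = [9, 5, 1, 8, 4, 6, 2, 7, 0, 3]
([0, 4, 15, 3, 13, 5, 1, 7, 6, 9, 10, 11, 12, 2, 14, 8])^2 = [0, 13, 8, 3, 2, 5, 4, 7, 1, 9, 10, 11, 12, 15, 14, 6]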